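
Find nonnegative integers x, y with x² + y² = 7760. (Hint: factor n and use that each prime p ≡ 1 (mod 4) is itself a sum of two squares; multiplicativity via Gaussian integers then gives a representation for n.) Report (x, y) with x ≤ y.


Step 1: Factor n = 7760 = 2^4 · 5 · 97.
Step 2: Check the mod-4 condition on each prime factor: 2 = 2 (special); 5 ≡ 1 (mod 4), exponent 1; 97 ≡ 1 (mod 4), exponent 1.
All primes ≡ 3 (mod 4) appear to even exponent (or don't appear), so by the two-squares theorem n IS expressible as a sum of two squares.
Step 3: Build a representation. Group n = k² · m with k = 4 and m = 5 · 97 = 485 (a product of primes ≡ 1 (mod 4)); a representation of m scales to one of n via (k·x)² + (k·y)² = k²(x² + y²). Each prime p ≡ 1 (mod 4) is itself a sum of two squares; find a² by testing p − a² for a perfect square:
  5: 5 − 1² = 4 = 2² ⇒ 5 = 1² + 2².
  97: 97 − 1² = 96, 97 − 2² = 93, 97 − 3² = 88, 97 − 4² = 81 = 9² ⇒ 97 = 4² + 9².
  Combine using the Brahmagupta–Fibonacci identity (a² + b²)(c² + d²) = (ac − bd)² + (ad + bc)² = (ac + bd)² + (ad − bc)²:
  5 · 97 = 485: from (1² + 2²)(4² + 9²), take (1·4 − 2·9, 1·9 + 2·4) = (4 − 18, 9 + 8) = (-14, 17); dropping signs (only squares matter) gives (14, 17); check 14² + 17² = 196 + 289 = 485 ✓.
  Scale by k = 4: (4·14, 4·17) = (56, 68).
Step 4: Order so x ≤ y and verify: 56² + 68² = 3136 + 4624 = 7760 = n. ✓

n = 7760 = 56² + 68² (one valid representation with x ≤ y).


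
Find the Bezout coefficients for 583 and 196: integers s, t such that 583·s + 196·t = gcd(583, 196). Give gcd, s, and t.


Euclidean algorithm on (583, 196) — divide until remainder is 0:
  583 = 2 · 196 + 191
  196 = 1 · 191 + 5
  191 = 38 · 5 + 1
  5 = 5 · 1 + 0
gcd(583, 196) = 1.
Track Bezout coefficients alongside the remainders: start with r₀ = 583 = a·1 + b·0 (s = 1, t = 0) and r₁ = 196 = a·0 + b·1 (s = 0, t = 1); each new remainder r_{k+1} = r_{k-1} − q_k·r_k inherits s_{k+1} = s_{k-1} − q_k·s_k, t_{k+1} = t_{k-1} − q_k·t_k, so r_k = a·s_k + b·t_k at every step:
  q = 2: r = 191, s = 1 − 2·0 = 1, t = 0 − 2·1 = -2  (check: 583·1 + 196·(-2) = 191)
  q = 1: r = 5, s = 0 − 1·1 = -1, t = 1 − 1·(-2) = 3  (check: 583·(-1) + 196·3 = 5)
  q = 38: r = 1, s = 1 − 38·(-1) = 39, t = -2 − 38·3 = -116  (check: 583·39 + 196·(-116) = 1)
The row with r = 1 (the gcd) gives the Bezout coefficients s = 39, t = -116.
Result: 583 · (39) + 196 · (-116) = 1.

gcd(583, 196) = 1; s = 39, t = -116 (check: 583·39 + 196·(-116) = 1).


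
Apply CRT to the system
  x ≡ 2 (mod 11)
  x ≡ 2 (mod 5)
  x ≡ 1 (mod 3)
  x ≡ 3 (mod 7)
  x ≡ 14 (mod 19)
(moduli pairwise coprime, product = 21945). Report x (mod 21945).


Product of moduli M = 11 · 5 · 3 · 7 · 19 = 21945.
Merge one congruence at a time:
  Start: x ≡ 2 (mod 11).
  Combine with x ≡ 2 (mod 5); new modulus lcm = 55.
    Write x = 2 + 11·t and substitute into x ≡ 2 (mod 5): 11·t ≡ 2 − 2 = 0 (mod 5).
    Reduce coefficients mod 5: 1·t ≡ 0 (mod 5).
    So t ≡ 0 (mod 5).
    Then x = 2 + 11·0 = 2, valid modulo lcm(11, 5) = 55: x ≡ 2 (mod 55).
  Combine with x ≡ 1 (mod 3); new modulus lcm = 165.
    Write x = 2 + 55·t and substitute into x ≡ 1 (mod 3): 55·t ≡ 1 − 2 = -1 (mod 3).
    Reduce coefficients mod 3: 1·t ≡ 2 (mod 3).
    So t ≡ 2 (mod 3).
    Then x = 2 + 55·2 = 112, valid modulo lcm(55, 3) = 165: x ≡ 112 (mod 165).
  Combine with x ≡ 3 (mod 7); new modulus lcm = 1155.
    Write x = 112 + 165·t and substitute into x ≡ 3 (mod 7): 165·t ≡ 3 − 112 = -109 (mod 7).
    Reduce coefficients mod 7: 4·t ≡ 3 (mod 7).
    The inverse of 4 mod 7 is 2 (since 4·2 = 8 = 1·7 + 1), so t ≡ 2·3 = 6 ≡ 6 (mod 7).
    Then x = 112 + 165·6 = 1102, valid modulo lcm(165, 7) = 1155: x ≡ 1102 (mod 1155).
  Combine with x ≡ 14 (mod 19); new modulus lcm = 21945.
    Write x = 1102 + 1155·t and substitute into x ≡ 14 (mod 19): 1155·t ≡ 14 − 1102 = -1088 (mod 19).
    Reduce coefficients mod 19: 15·t ≡ 14 (mod 19).
    The inverse of 15 mod 19 is 14 (since 15·14 = 210 = 11·19 + 1), so t ≡ 14·14 = 196 ≡ 6 (mod 19).
    Then x = 1102 + 1155·6 = 8032, valid modulo lcm(1155, 19) = 21945: x ≡ 8032 (mod 21945).
Verify against each original: 8032 mod 11 = 2, 8032 mod 5 = 2, 8032 mod 3 = 1, 8032 mod 7 = 3, 8032 mod 19 = 14.

x ≡ 8032 (mod 21945).


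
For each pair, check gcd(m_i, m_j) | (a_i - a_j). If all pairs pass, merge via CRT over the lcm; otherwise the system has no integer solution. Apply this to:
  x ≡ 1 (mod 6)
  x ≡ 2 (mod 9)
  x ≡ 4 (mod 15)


Moduli 6, 9, 15 are not pairwise coprime, so CRT works modulo lcm(m_i) when all pairwise compatibility conditions hold.
Pairwise compatibility: gcd(m_i, m_j) must divide a_i - a_j for every pair.
Merge one congruence at a time:
  Start: x ≡ 1 (mod 6).
  Combine with x ≡ 2 (mod 9): gcd(6, 9) = 3, and 2 - 1 = 1 is NOT divisible by 3.
    ⇒ system is inconsistent (no integer solution).

No solution (the system is inconsistent).


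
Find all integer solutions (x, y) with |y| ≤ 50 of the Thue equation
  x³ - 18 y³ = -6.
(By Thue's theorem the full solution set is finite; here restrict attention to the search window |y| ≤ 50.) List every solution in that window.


The equation is x³ - 18y³ = -6. For fixed y, x³ = 18·y³ − 6, so a solution requires the RHS to be a perfect cube.
Strategy: iterate y from -50 to 50, compute RHS = 18·y³ − 6, and check whether it is a (positive or negative) perfect cube.
Check small values of y:
  y = 0: RHS = -6 is not a perfect cube.
  y = 1: RHS = 12 is not a perfect cube.
  y = -1: RHS = -24 is not a perfect cube.
  y = 2: RHS = 138 is not a perfect cube.
  y = -2: RHS = -150 is not a perfect cube.
  y = 3: RHS = 480 is not a perfect cube.
  y = -3: RHS = -492 is not a perfect cube.
Continuing the search up to |y| = 50 finds no solutions either.
No (x, y) in the scanned range satisfies the equation.

No integer solutions with |y| ≤ 50.


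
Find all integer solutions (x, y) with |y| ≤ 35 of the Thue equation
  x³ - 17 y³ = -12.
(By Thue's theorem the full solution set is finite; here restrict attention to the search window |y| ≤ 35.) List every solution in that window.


The equation is x³ - 17y³ = -12. For fixed y, x³ = 17·y³ − 12, so a solution requires the RHS to be a perfect cube.
Strategy: iterate y from -35 to 35, compute RHS = 17·y³ − 12, and check whether it is a (positive or negative) perfect cube.
Check small values of y:
  y = 0: RHS = -12 is not a perfect cube.
  y = 1: RHS = 5 is not a perfect cube.
  y = -1: RHS = -29 is not a perfect cube.
  y = 2: RHS = 124 is not a perfect cube.
  y = -2: RHS = -148 is not a perfect cube.
  y = 3: RHS = 447 is not a perfect cube.
  y = -3: RHS = -471 is not a perfect cube.
Continuing the search up to |y| = 35 finds no solutions either.
No (x, y) in the scanned range satisfies the equation.

No integer solutions with |y| ≤ 35.


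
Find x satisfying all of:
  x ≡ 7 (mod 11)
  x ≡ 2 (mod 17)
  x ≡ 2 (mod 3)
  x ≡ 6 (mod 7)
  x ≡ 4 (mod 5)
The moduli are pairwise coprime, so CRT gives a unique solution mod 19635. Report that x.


Product of moduli M = 11 · 17 · 3 · 7 · 5 = 19635.
Merge one congruence at a time:
  Start: x ≡ 7 (mod 11).
  Combine with x ≡ 2 (mod 17); new modulus lcm = 187.
    Write x = 7 + 11·t and substitute into x ≡ 2 (mod 17): 11·t ≡ 2 − 7 = -5 (mod 17).
    Reduce coefficients mod 17: 11·t ≡ 12 (mod 17).
    The inverse of 11 mod 17 is 14 (since 11·14 = 154 = 9·17 + 1), so t ≡ 14·12 = 168 ≡ 15 (mod 17).
    Then x = 7 + 11·15 = 172, valid modulo lcm(11, 17) = 187: x ≡ 172 (mod 187).
  Combine with x ≡ 2 (mod 3); new modulus lcm = 561.
    Write x = 172 + 187·t and substitute into x ≡ 2 (mod 3): 187·t ≡ 2 − 172 = -170 (mod 3).
    Reduce coefficients mod 3: 1·t ≡ 1 (mod 3).
    So t ≡ 1 (mod 3).
    Then x = 172 + 187·1 = 359, valid modulo lcm(187, 3) = 561: x ≡ 359 (mod 561).
  Combine with x ≡ 6 (mod 7); new modulus lcm = 3927.
    Write x = 359 + 561·t and substitute into x ≡ 6 (mod 7): 561·t ≡ 6 − 359 = -353 (mod 7).
    Reduce coefficients mod 7: 1·t ≡ 4 (mod 7).
    So t ≡ 4 (mod 7).
    Then x = 359 + 561·4 = 2603, valid modulo lcm(561, 7) = 3927: x ≡ 2603 (mod 3927).
  Combine with x ≡ 4 (mod 5); new modulus lcm = 19635.
    Write x = 2603 + 3927·t and substitute into x ≡ 4 (mod 5): 3927·t ≡ 4 − 2603 = -2599 (mod 5).
    Reduce coefficients mod 5: 2·t ≡ 1 (mod 5).
    The inverse of 2 mod 5 is 3 (since 2·3 = 6 = 1·5 + 1), so t ≡ 3·1 = 3 ≡ 3 (mod 5).
    Then x = 2603 + 3927·3 = 14384, valid modulo lcm(3927, 5) = 19635: x ≡ 14384 (mod 19635).
Verify against each original: 14384 mod 11 = 7, 14384 mod 17 = 2, 14384 mod 3 = 2, 14384 mod 7 = 6, 14384 mod 5 = 4.

x ≡ 14384 (mod 19635).


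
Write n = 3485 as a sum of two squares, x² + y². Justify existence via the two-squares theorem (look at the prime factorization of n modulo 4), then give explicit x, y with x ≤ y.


Step 1: Factor n = 3485 = 5 · 17 · 41.
Step 2: Check the mod-4 condition on each prime factor: 5 ≡ 1 (mod 4), exponent 1; 17 ≡ 1 (mod 4), exponent 1; 41 ≡ 1 (mod 4), exponent 1.
All primes ≡ 3 (mod 4) appear to even exponent (or don't appear), so by the two-squares theorem n IS expressible as a sum of two squares.
Step 3: Build a representation. Here n = 5 · 17 · 41 is a product of primes ≡ 1 (mod 4). Each prime p ≡ 1 (mod 4) is itself a sum of two squares; find a² by testing p − a² for a perfect square:
  5: 5 − 1² = 4 = 2² ⇒ 5 = 1² + 2².
  17: 17 − 1² = 16 = 4² ⇒ 17 = 1² + 4².
  41: 41 − 1² = 40, 41 − 2² = 37, 41 − 3² = 32, 41 − 4² = 25 = 5² ⇒ 41 = 4² + 5².
  Combine using the Brahmagupta–Fibonacci identity (a² + b²)(c² + d²) = (ac − bd)² + (ad + bc)² = (ac + bd)² + (ad − bc)²:
  5 · 17 = 85: from (1² + 2²)(1² + 4²), take (1·1 − 2·4, 1·4 + 2·1) = (1 − 8, 4 + 2) = (-7, 6); dropping signs (only squares matter) gives (7, 6); check 7² + 6² = 49 + 36 = 85 ✓.
  85 · 41 = 3485: from (7² + 6²)(4² + 5²), take (7·4 − 6·5, 7·5 + 6·4) = (28 − 30, 35 + 24) = (-2, 59); dropping signs (only squares matter) gives (2, 59); check 2² + 59² = 4 + 3481 = 3485 ✓.
Step 4: Order so x ≤ y and verify: 2² + 59² = 4 + 3481 = 3485 = n. ✓

n = 3485 = 2² + 59² (one valid representation with x ≤ y).


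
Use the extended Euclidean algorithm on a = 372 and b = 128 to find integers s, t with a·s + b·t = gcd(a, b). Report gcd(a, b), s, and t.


Euclidean algorithm on (372, 128) — divide until remainder is 0:
  372 = 2 · 128 + 116
  128 = 1 · 116 + 12
  116 = 9 · 12 + 8
  12 = 1 · 8 + 4
  8 = 2 · 4 + 0
gcd(372, 128) = 4.
Track Bezout coefficients alongside the remainders: start with r₀ = 372 = a·1 + b·0 (s = 1, t = 0) and r₁ = 128 = a·0 + b·1 (s = 0, t = 1); each new remainder r_{k+1} = r_{k-1} − q_k·r_k inherits s_{k+1} = s_{k-1} − q_k·s_k, t_{k+1} = t_{k-1} − q_k·t_k, so r_k = a·s_k + b·t_k at every step:
  q = 2: r = 116, s = 1 − 2·0 = 1, t = 0 − 2·1 = -2  (check: 372·1 + 128·(-2) = 116)
  q = 1: r = 12, s = 0 − 1·1 = -1, t = 1 − 1·(-2) = 3  (check: 372·(-1) + 128·3 = 12)
  q = 9: r = 8, s = 1 − 9·(-1) = 10, t = -2 − 9·3 = -29  (check: 372·10 + 128·(-29) = 8)
  q = 1: r = 4, s = -1 − 1·10 = -11, t = 3 − 1·(-29) = 32  (check: 372·(-11) + 128·32 = 4)
The row with r = 4 (the gcd) gives the Bezout coefficients s = -11, t = 32.
Result: 372 · (-11) + 128 · (32) = 4.

gcd(372, 128) = 4; s = -11, t = 32 (check: 372·(-11) + 128·32 = 4).


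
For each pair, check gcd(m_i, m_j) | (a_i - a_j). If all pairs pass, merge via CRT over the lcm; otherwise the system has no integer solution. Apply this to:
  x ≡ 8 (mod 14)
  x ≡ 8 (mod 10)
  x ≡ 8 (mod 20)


Moduli 14, 10, 20 are not pairwise coprime, so CRT works modulo lcm(m_i) when all pairwise compatibility conditions hold.
Pairwise compatibility: gcd(m_i, m_j) must divide a_i - a_j for every pair.
Merge one congruence at a time:
  Start: x ≡ 8 (mod 14).
  Combine with x ≡ 8 (mod 10): gcd(14, 10) = 2; 8 - 8 = 0, which IS divisible by 2, so compatible.
    Write x = 8 + 14·t and substitute into x ≡ 8 (mod 10): 14·t ≡ 8 − 8 = 0 (mod 10).
    Divide the congruence (and modulus) by g = 2: 7·t ≡ 0 (mod 5).
    Reduce coefficients mod 5: 2·t ≡ 0 (mod 5).
    The inverse of 2 mod 5 is 3 (since 2·3 = 6 = 1·5 + 1), so t ≡ 3·0 = 0 ≡ 0 (mod 5).
    Then x = 8 + 14·0 = 8, valid modulo lcm(14, 10) = 70: x ≡ 8 (mod 70).
  Combine with x ≡ 8 (mod 20): gcd(70, 20) = 10; 8 - 8 = 0, which IS divisible by 10, so compatible.
    Write x = 8 + 70·t and substitute into x ≡ 8 (mod 20): 70·t ≡ 8 − 8 = 0 (mod 20).
    Divide the congruence (and modulus) by g = 10: 7·t ≡ 0 (mod 2).
    Reduce coefficients mod 2: 1·t ≡ 0 (mod 2).
    So t ≡ 0 (mod 2).
    Then x = 8 + 70·0 = 8, valid modulo lcm(70, 20) = 140: x ≡ 8 (mod 140).
Verify: 8 mod 14 = 8, 8 mod 10 = 8, 8 mod 20 = 8.

x ≡ 8 (mod 140).


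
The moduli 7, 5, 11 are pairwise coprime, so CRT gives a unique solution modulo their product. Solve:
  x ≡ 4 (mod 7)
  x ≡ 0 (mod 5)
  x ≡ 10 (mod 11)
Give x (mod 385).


Moduli 7, 5, 11 are pairwise coprime; by CRT there is a unique solution modulo M = 7 · 5 · 11 = 385.
Solve pairwise, accumulating the modulus:
  Start with x ≡ 4 (mod 7).
  Combine with x ≡ 0 (mod 5): since gcd(7, 5) = 1, we get a unique residue mod 35.
    Write x = 4 + 7·t and substitute into x ≡ 0 (mod 5): 7·t ≡ 0 − 4 = -4 (mod 5).
    Reduce coefficients mod 5: 2·t ≡ 1 (mod 5).
    The inverse of 2 mod 5 is 3 (since 2·3 = 6 = 1·5 + 1), so t ≡ 3·1 = 3 ≡ 3 (mod 5).
    Then x = 4 + 7·3 = 25, valid modulo lcm(7, 5) = 35: x ≡ 25 (mod 35).
  Combine with x ≡ 10 (mod 11): since gcd(35, 11) = 1, we get a unique residue mod 385.
    Write x = 25 + 35·t and substitute into x ≡ 10 (mod 11): 35·t ≡ 10 − 25 = -15 (mod 11).
    Reduce coefficients mod 11: 2·t ≡ 7 (mod 11).
    The inverse of 2 mod 11 is 6 (since 2·6 = 12 = 1·11 + 1), so t ≡ 6·7 = 42 ≡ 9 (mod 11).
    Then x = 25 + 35·9 = 340, valid modulo lcm(35, 11) = 385: x ≡ 340 (mod 385).
Verify: 340 mod 7 = 4 ✓, 340 mod 5 = 0 ✓, 340 mod 11 = 10 ✓.

x ≡ 340 (mod 385).


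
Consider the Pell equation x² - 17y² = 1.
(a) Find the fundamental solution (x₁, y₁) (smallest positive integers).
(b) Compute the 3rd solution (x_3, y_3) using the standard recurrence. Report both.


Step 1: Find the fundamental solution (x₁, y₁) of x² - 17y² = 1.
  Expand √17 as a continued fraction. a₀ = ⌊√17⌋ = 4; iterate m_{k+1} = d_k·a_k − m_k, d_{k+1} = (17 − m_{k+1}²)/d_k, a_{k+1} = ⌊(a₀ + m_{k+1})/d_{k+1}⌋ (starting m₀ = 0, d₀ = 1), with convergents p_k = a_k·p_{k-1} + p_{k-2}, q_k = a_k·q_{k-1} + q_{k-2} (p₋₁ = 1, q₋₁ = 0):
  k = 0: a₀ = 4; p₀/q₀ = 4/1; p₀² − 17·q₀² = 16 − 17 = -1.
  k = 1: m = 4, d = 1, a = ⌊(4 + 4)/1⌋ = 8; p/q = (8·4 + 1)/(8·1 + 0) = 33/8; p² − 17·q² = 1089 − 1088 = 1.
  The first convergent with p² − 17·q² = 1 gives the fundamental solution (x₁, y₁) = (33, 8).
Step 2: Apply the recurrence (x_{n+1}, y_{n+1}) = (x₁x_n + 17y₁y_n, x₁y_n + y₁x_n) repeatedly.
  From (x_1, y_1) = (33, 8): x_2 = 33·33 + 17·8·8 = 2177; y_2 = 33·8 + 8·33 = 528.
  From (x_2, y_2) = (2177, 528): x_3 = 33·2177 + 17·8·528 = 143649; y_3 = 33·528 + 8·2177 = 34840.
Step 3: Verify x_3² - 17·y_3² = 20635035201 - 20635035200 = 1 (should be 1). ✓

(x_1, y_1) = (33, 8); (x_3, y_3) = (143649, 34840).


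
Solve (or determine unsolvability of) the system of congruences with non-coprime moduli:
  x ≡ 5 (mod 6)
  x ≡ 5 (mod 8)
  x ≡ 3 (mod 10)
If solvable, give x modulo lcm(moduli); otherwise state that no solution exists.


Moduli 6, 8, 10 are not pairwise coprime, so CRT works modulo lcm(m_i) when all pairwise compatibility conditions hold.
Pairwise compatibility: gcd(m_i, m_j) must divide a_i - a_j for every pair.
Merge one congruence at a time:
  Start: x ≡ 5 (mod 6).
  Combine with x ≡ 5 (mod 8): gcd(6, 8) = 2; 5 - 5 = 0, which IS divisible by 2, so compatible.
    Write x = 5 + 6·t and substitute into x ≡ 5 (mod 8): 6·t ≡ 5 − 5 = 0 (mod 8).
    Divide the congruence (and modulus) by g = 2: 3·t ≡ 0 (mod 4).
    The inverse of 3 mod 4 is 3 (since 3·3 = 9 = 2·4 + 1), so t ≡ 3·0 = 0 ≡ 0 (mod 4).
    Then x = 5 + 6·0 = 5, valid modulo lcm(6, 8) = 24: x ≡ 5 (mod 24).
  Combine with x ≡ 3 (mod 10): gcd(24, 10) = 2; 3 - 5 = -2, which IS divisible by 2, so compatible.
    Write x = 5 + 24·t and substitute into x ≡ 3 (mod 10): 24·t ≡ 3 − 5 = -2 (mod 10).
    Divide the congruence (and modulus) by g = 2: 12·t ≡ -1 (mod 5).
    Reduce coefficients mod 5: 2·t ≡ 4 (mod 5).
    The inverse of 2 mod 5 is 3 (since 2·3 = 6 = 1·5 + 1), so t ≡ 3·4 = 12 ≡ 2 (mod 5).
    Then x = 5 + 24·2 = 53, valid modulo lcm(24, 10) = 120: x ≡ 53 (mod 120).
Verify: 53 mod 6 = 5, 53 mod 8 = 5, 53 mod 10 = 3.

x ≡ 53 (mod 120).


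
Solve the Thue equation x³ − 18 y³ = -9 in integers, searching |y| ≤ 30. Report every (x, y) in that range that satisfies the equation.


The equation is x³ - 18y³ = -9. For fixed y, x³ = 18·y³ − 9, so a solution requires the RHS to be a perfect cube.
Strategy: iterate y from -30 to 30, compute RHS = 18·y³ − 9, and check whether it is a (positive or negative) perfect cube.
Check small values of y:
  y = 0: RHS = -9 is not a perfect cube.
  y = 1: RHS = 9 is not a perfect cube.
  y = -1: RHS = -27 = (-3)³ ⇒ x = -3 works.
  y = 2: RHS = 135 is not a perfect cube.
  y = -2: RHS = -153 is not a perfect cube.
  y = 3: RHS = 477 is not a perfect cube.
  y = -3: RHS = -495 is not a perfect cube.
Continuing the search up to |y| = 30 finds no further solutions beyond those listed.
Collected solutions: (-3, -1).

Solutions (with |y| ≤ 30): (-3, -1).


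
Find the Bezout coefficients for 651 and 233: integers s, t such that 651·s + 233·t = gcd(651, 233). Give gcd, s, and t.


Euclidean algorithm on (651, 233) — divide until remainder is 0:
  651 = 2 · 233 + 185
  233 = 1 · 185 + 48
  185 = 3 · 48 + 41
  48 = 1 · 41 + 7
  41 = 5 · 7 + 6
  7 = 1 · 6 + 1
  6 = 6 · 1 + 0
gcd(651, 233) = 1.
Track Bezout coefficients alongside the remainders: start with r₀ = 651 = a·1 + b·0 (s = 1, t = 0) and r₁ = 233 = a·0 + b·1 (s = 0, t = 1); each new remainder r_{k+1} = r_{k-1} − q_k·r_k inherits s_{k+1} = s_{k-1} − q_k·s_k, t_{k+1} = t_{k-1} − q_k·t_k, so r_k = a·s_k + b·t_k at every step:
  q = 2: r = 185, s = 1 − 2·0 = 1, t = 0 − 2·1 = -2  (check: 651·1 + 233·(-2) = 185)
  q = 1: r = 48, s = 0 − 1·1 = -1, t = 1 − 1·(-2) = 3  (check: 651·(-1) + 233·3 = 48)
  q = 3: r = 41, s = 1 − 3·(-1) = 4, t = -2 − 3·3 = -11  (check: 651·4 + 233·(-11) = 41)
  q = 1: r = 7, s = -1 − 1·4 = -5, t = 3 − 1·(-11) = 14  (check: 651·(-5) + 233·14 = 7)
  q = 5: r = 6, s = 4 − 5·(-5) = 29, t = -11 − 5·14 = -81  (check: 651·29 + 233·(-81) = 6)
  q = 1: r = 1, s = -5 − 1·29 = -34, t = 14 − 1·(-81) = 95  (check: 651·(-34) + 233·95 = 1)
The row with r = 1 (the gcd) gives the Bezout coefficients s = -34, t = 95.
Result: 651 · (-34) + 233 · (95) = 1.

gcd(651, 233) = 1; s = -34, t = 95 (check: 651·(-34) + 233·95 = 1).


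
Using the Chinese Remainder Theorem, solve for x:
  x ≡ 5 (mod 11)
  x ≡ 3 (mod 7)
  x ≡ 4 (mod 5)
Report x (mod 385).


Moduli 11, 7, 5 are pairwise coprime; by CRT there is a unique solution modulo M = 11 · 7 · 5 = 385.
Solve pairwise, accumulating the modulus:
  Start with x ≡ 5 (mod 11).
  Combine with x ≡ 3 (mod 7): since gcd(11, 7) = 1, we get a unique residue mod 77.
    Write x = 5 + 11·t and substitute into x ≡ 3 (mod 7): 11·t ≡ 3 − 5 = -2 (mod 7).
    Reduce coefficients mod 7: 4·t ≡ 5 (mod 7).
    The inverse of 4 mod 7 is 2 (since 4·2 = 8 = 1·7 + 1), so t ≡ 2·5 = 10 ≡ 3 (mod 7).
    Then x = 5 + 11·3 = 38, valid modulo lcm(11, 7) = 77: x ≡ 38 (mod 77).
  Combine with x ≡ 4 (mod 5): since gcd(77, 5) = 1, we get a unique residue mod 385.
    Write x = 38 + 77·t and substitute into x ≡ 4 (mod 5): 77·t ≡ 4 − 38 = -34 (mod 5).
    Reduce coefficients mod 5: 2·t ≡ 1 (mod 5).
    The inverse of 2 mod 5 is 3 (since 2·3 = 6 = 1·5 + 1), so t ≡ 3·1 = 3 ≡ 3 (mod 5).
    Then x = 38 + 77·3 = 269, valid modulo lcm(77, 5) = 385: x ≡ 269 (mod 385).
Verify: 269 mod 11 = 5 ✓, 269 mod 7 = 3 ✓, 269 mod 5 = 4 ✓.

x ≡ 269 (mod 385).


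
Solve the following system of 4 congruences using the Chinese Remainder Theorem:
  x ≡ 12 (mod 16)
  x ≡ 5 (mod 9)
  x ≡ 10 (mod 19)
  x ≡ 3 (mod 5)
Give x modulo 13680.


Product of moduli M = 16 · 9 · 19 · 5 = 13680.
Merge one congruence at a time:
  Start: x ≡ 12 (mod 16).
  Combine with x ≡ 5 (mod 9); new modulus lcm = 144.
    Write x = 12 + 16·t and substitute into x ≡ 5 (mod 9): 16·t ≡ 5 − 12 = -7 (mod 9).
    Reduce coefficients mod 9: 7·t ≡ 2 (mod 9).
    The inverse of 7 mod 9 is 4 (since 7·4 = 28 = 3·9 + 1), so t ≡ 4·2 = 8 ≡ 8 (mod 9).
    Then x = 12 + 16·8 = 140, valid modulo lcm(16, 9) = 144: x ≡ 140 (mod 144).
  Combine with x ≡ 10 (mod 19); new modulus lcm = 2736.
    Write x = 140 + 144·t and substitute into x ≡ 10 (mod 19): 144·t ≡ 10 − 140 = -130 (mod 19).
    Reduce coefficients mod 19: 11·t ≡ 3 (mod 19).
    The inverse of 11 mod 19 is 7 (since 11·7 = 77 = 4·19 + 1), so t ≡ 7·3 = 21 ≡ 2 (mod 19).
    Then x = 140 + 144·2 = 428, valid modulo lcm(144, 19) = 2736: x ≡ 428 (mod 2736).
  Combine with x ≡ 3 (mod 5); new modulus lcm = 13680.
    Write x = 428 + 2736·t and substitute into x ≡ 3 (mod 5): 2736·t ≡ 3 − 428 = -425 (mod 5).
    Reduce coefficients mod 5: 1·t ≡ 0 (mod 5).
    So t ≡ 0 (mod 5).
    Then x = 428 + 2736·0 = 428, valid modulo lcm(2736, 5) = 13680: x ≡ 428 (mod 13680).
Verify against each original: 428 mod 16 = 12, 428 mod 9 = 5, 428 mod 19 = 10, 428 mod 5 = 3.

x ≡ 428 (mod 13680).


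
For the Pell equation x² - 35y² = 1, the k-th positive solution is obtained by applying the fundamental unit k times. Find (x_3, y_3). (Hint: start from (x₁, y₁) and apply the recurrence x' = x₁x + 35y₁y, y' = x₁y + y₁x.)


Step 1: Find the fundamental solution (x₁, y₁) of x² - 35y² = 1.
  Expand √35 as a continued fraction. a₀ = ⌊√35⌋ = 5; iterate m_{k+1} = d_k·a_k − m_k, d_{k+1} = (35 − m_{k+1}²)/d_k, a_{k+1} = ⌊(a₀ + m_{k+1})/d_{k+1}⌋ (starting m₀ = 0, d₀ = 1), with convergents p_k = a_k·p_{k-1} + p_{k-2}, q_k = a_k·q_{k-1} + q_{k-2} (p₋₁ = 1, q₋₁ = 0):
  k = 0: a₀ = 5; p₀/q₀ = 5/1; p₀² − 35·q₀² = 25 − 35 = -10.
  k = 1: m = 5, d = 10, a = ⌊(5 + 5)/10⌋ = 1; p/q = (1·5 + 1)/(1·1 + 0) = 6/1; p² − 35·q² = 36 − 35 = 1.
  The first convergent with p² − 35·q² = 1 gives the fundamental solution (x₁, y₁) = (6, 1).
Step 2: Apply the recurrence (x_{n+1}, y_{n+1}) = (x₁x_n + 35y₁y_n, x₁y_n + y₁x_n) repeatedly.
  From (x_1, y_1) = (6, 1): x_2 = 6·6 + 35·1·1 = 71; y_2 = 6·1 + 1·6 = 12.
  From (x_2, y_2) = (71, 12): x_3 = 6·71 + 35·1·12 = 846; y_3 = 6·12 + 1·71 = 143.
Step 3: Verify x_3² - 35·y_3² = 715716 - 715715 = 1 (should be 1). ✓

(x_1, y_1) = (6, 1); (x_3, y_3) = (846, 143).


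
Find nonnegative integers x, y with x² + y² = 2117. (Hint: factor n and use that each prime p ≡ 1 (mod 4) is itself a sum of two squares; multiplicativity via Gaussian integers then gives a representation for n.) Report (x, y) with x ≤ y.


Step 1: Factor n = 2117 = 29 · 73.
Step 2: Check the mod-4 condition on each prime factor: 29 ≡ 1 (mod 4), exponent 1; 73 ≡ 1 (mod 4), exponent 1.
All primes ≡ 3 (mod 4) appear to even exponent (or don't appear), so by the two-squares theorem n IS expressible as a sum of two squares.
Step 3: Build a representation. Here n = 29 · 73 is a product of primes ≡ 1 (mod 4). Each prime p ≡ 1 (mod 4) is itself a sum of two squares; find a² by testing p − a² for a perfect square:
  29: 29 − 1² = 28, 29 − 2² = 25 = 5² ⇒ 29 = 2² + 5².
  73: 73 − 1² = 72, 73 − 2² = 69, 73 − 3² = 64 = 8² ⇒ 73 = 3² + 8².
  Combine using the Brahmagupta–Fibonacci identity (a² + b²)(c² + d²) = (ac − bd)² + (ad + bc)² = (ac + bd)² + (ad − bc)²:
  29 · 73 = 2117: from (2² + 5²)(3² + 8²), take (2·3 − 5·8, 2·8 + 5·3) = (6 − 40, 16 + 15) = (-34, 31); dropping signs (only squares matter) gives (34, 31); check 34² + 31² = 1156 + 961 = 2117 ✓.
Step 4: Order so x ≤ y and verify: 31² + 34² = 961 + 1156 = 2117 = n. ✓

n = 2117 = 31² + 34² (one valid representation with x ≤ y).


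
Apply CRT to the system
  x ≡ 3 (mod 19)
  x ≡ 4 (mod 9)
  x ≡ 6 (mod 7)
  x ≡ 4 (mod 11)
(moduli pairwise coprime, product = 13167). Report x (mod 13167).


Product of moduli M = 19 · 9 · 7 · 11 = 13167.
Merge one congruence at a time:
  Start: x ≡ 3 (mod 19).
  Combine with x ≡ 4 (mod 9); new modulus lcm = 171.
    Write x = 3 + 19·t and substitute into x ≡ 4 (mod 9): 19·t ≡ 4 − 3 = 1 (mod 9).
    Reduce coefficients mod 9: 1·t ≡ 1 (mod 9).
    So t ≡ 1 (mod 9).
    Then x = 3 + 19·1 = 22, valid modulo lcm(19, 9) = 171: x ≡ 22 (mod 171).
  Combine with x ≡ 6 (mod 7); new modulus lcm = 1197.
    Write x = 22 + 171·t and substitute into x ≡ 6 (mod 7): 171·t ≡ 6 − 22 = -16 (mod 7).
    Reduce coefficients mod 7: 3·t ≡ 5 (mod 7).
    The inverse of 3 mod 7 is 5 (since 3·5 = 15 = 2·7 + 1), so t ≡ 5·5 = 25 ≡ 4 (mod 7).
    Then x = 22 + 171·4 = 706, valid modulo lcm(171, 7) = 1197: x ≡ 706 (mod 1197).
  Combine with x ≡ 4 (mod 11); new modulus lcm = 13167.
    Write x = 706 + 1197·t and substitute into x ≡ 4 (mod 11): 1197·t ≡ 4 − 706 = -702 (mod 11).
    Reduce coefficients mod 11: 9·t ≡ 2 (mod 11).
    The inverse of 9 mod 11 is 5 (since 9·5 = 45 = 4·11 + 1), so t ≡ 5·2 = 10 ≡ 10 (mod 11).
    Then x = 706 + 1197·10 = 12676, valid modulo lcm(1197, 11) = 13167: x ≡ 12676 (mod 13167).
Verify against each original: 12676 mod 19 = 3, 12676 mod 9 = 4, 12676 mod 7 = 6, 12676 mod 11 = 4.

x ≡ 12676 (mod 13167).


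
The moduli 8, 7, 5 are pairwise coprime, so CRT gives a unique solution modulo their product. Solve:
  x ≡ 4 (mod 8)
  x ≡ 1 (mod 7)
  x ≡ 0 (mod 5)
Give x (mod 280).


Moduli 8, 7, 5 are pairwise coprime; by CRT there is a unique solution modulo M = 8 · 7 · 5 = 280.
Solve pairwise, accumulating the modulus:
  Start with x ≡ 4 (mod 8).
  Combine with x ≡ 1 (mod 7): since gcd(8, 7) = 1, we get a unique residue mod 56.
    Write x = 4 + 8·t and substitute into x ≡ 1 (mod 7): 8·t ≡ 1 − 4 = -3 (mod 7).
    Reduce coefficients mod 7: 1·t ≡ 4 (mod 7).
    So t ≡ 4 (mod 7).
    Then x = 4 + 8·4 = 36, valid modulo lcm(8, 7) = 56: x ≡ 36 (mod 56).
  Combine with x ≡ 0 (mod 5): since gcd(56, 5) = 1, we get a unique residue mod 280.
    Write x = 36 + 56·t and substitute into x ≡ 0 (mod 5): 56·t ≡ 0 − 36 = -36 (mod 5).
    Reduce coefficients mod 5: 1·t ≡ 4 (mod 5).
    So t ≡ 4 (mod 5).
    Then x = 36 + 56·4 = 260, valid modulo lcm(56, 5) = 280: x ≡ 260 (mod 280).
Verify: 260 mod 8 = 4 ✓, 260 mod 7 = 1 ✓, 260 mod 5 = 0 ✓.

x ≡ 260 (mod 280).


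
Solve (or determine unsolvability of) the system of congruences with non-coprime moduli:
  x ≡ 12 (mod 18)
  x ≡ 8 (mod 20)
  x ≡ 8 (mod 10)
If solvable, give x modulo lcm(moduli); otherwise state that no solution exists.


Moduli 18, 20, 10 are not pairwise coprime, so CRT works modulo lcm(m_i) when all pairwise compatibility conditions hold.
Pairwise compatibility: gcd(m_i, m_j) must divide a_i - a_j for every pair.
Merge one congruence at a time:
  Start: x ≡ 12 (mod 18).
  Combine with x ≡ 8 (mod 20): gcd(18, 20) = 2; 8 - 12 = -4, which IS divisible by 2, so compatible.
    Write x = 12 + 18·t and substitute into x ≡ 8 (mod 20): 18·t ≡ 8 − 12 = -4 (mod 20).
    Divide the congruence (and modulus) by g = 2: 9·t ≡ -2 (mod 10).
    Reduce coefficients mod 10: 9·t ≡ 8 (mod 10).
    The inverse of 9 mod 10 is 9 (since 9·9 = 81 = 8·10 + 1), so t ≡ 9·8 = 72 ≡ 2 (mod 10).
    Then x = 12 + 18·2 = 48, valid modulo lcm(18, 20) = 180: x ≡ 48 (mod 180).
  Combine with x ≡ 8 (mod 10): gcd(180, 10) = 10; 8 - 48 = -40, which IS divisible by 10, so compatible.
    Write x = 48 + 180·t and substitute into x ≡ 8 (mod 10): 180·t ≡ 8 − 48 = -40 (mod 10).
    Divide the congruence (and modulus) by g = 10: 18·t ≡ -4 (mod 1).
    Modulo 1 every t works; take t = 0.
    Then x = 48 + 180·0 = 48, valid modulo lcm(180, 10) = 180: x ≡ 48 (mod 180).
Verify: 48 mod 18 = 12, 48 mod 20 = 8, 48 mod 10 = 8.

x ≡ 48 (mod 180).


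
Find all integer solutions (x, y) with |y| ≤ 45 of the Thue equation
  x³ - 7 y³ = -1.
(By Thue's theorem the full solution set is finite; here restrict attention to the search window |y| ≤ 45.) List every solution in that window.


The equation is x³ - 7y³ = -1. For fixed y, x³ = 7·y³ − 1, so a solution requires the RHS to be a perfect cube.
Strategy: iterate y from -45 to 45, compute RHS = 7·y³ − 1, and check whether it is a (positive or negative) perfect cube.
Check small values of y:
  y = 0: RHS = -1 = (-1)³ ⇒ x = -1 works.
  y = 1: RHS = 6 is not a perfect cube.
  y = -1: RHS = -8 = (-2)³ ⇒ x = -2 works.
  y = 2: RHS = 55 is not a perfect cube.
  y = -2: RHS = -57 is not a perfect cube.
  y = 3: RHS = 188 is not a perfect cube.
  y = -3: RHS = -190 is not a perfect cube.
Continuing the search up to |y| = 45 finds no further solutions beyond those listed.
Collected solutions: (-1, 0), (-2, -1).

Solutions (with |y| ≤ 45): (-1, 0), (-2, -1).


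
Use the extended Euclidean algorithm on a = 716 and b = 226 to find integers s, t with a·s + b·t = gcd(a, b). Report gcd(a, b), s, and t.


Euclidean algorithm on (716, 226) — divide until remainder is 0:
  716 = 3 · 226 + 38
  226 = 5 · 38 + 36
  38 = 1 · 36 + 2
  36 = 18 · 2 + 0
gcd(716, 226) = 2.
Track Bezout coefficients alongside the remainders: start with r₀ = 716 = a·1 + b·0 (s = 1, t = 0) and r₁ = 226 = a·0 + b·1 (s = 0, t = 1); each new remainder r_{k+1} = r_{k-1} − q_k·r_k inherits s_{k+1} = s_{k-1} − q_k·s_k, t_{k+1} = t_{k-1} − q_k·t_k, so r_k = a·s_k + b·t_k at every step:
  q = 3: r = 38, s = 1 − 3·0 = 1, t = 0 − 3·1 = -3  (check: 716·1 + 226·(-3) = 38)
  q = 5: r = 36, s = 0 − 5·1 = -5, t = 1 − 5·(-3) = 16  (check: 716·(-5) + 226·16 = 36)
  q = 1: r = 2, s = 1 − 1·(-5) = 6, t = -3 − 1·16 = -19  (check: 716·6 + 226·(-19) = 2)
The row with r = 2 (the gcd) gives the Bezout coefficients s = 6, t = -19.
Result: 716 · (6) + 226 · (-19) = 2.

gcd(716, 226) = 2; s = 6, t = -19 (check: 716·6 + 226·(-19) = 2).


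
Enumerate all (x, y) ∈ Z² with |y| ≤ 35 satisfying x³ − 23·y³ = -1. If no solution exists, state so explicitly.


The equation is x³ - 23y³ = -1. For fixed y, x³ = 23·y³ − 1, so a solution requires the RHS to be a perfect cube.
Strategy: iterate y from -35 to 35, compute RHS = 23·y³ − 1, and check whether it is a (positive or negative) perfect cube.
Check small values of y:
  y = 0: RHS = -1 = (-1)³ ⇒ x = -1 works.
  y = 1: RHS = 22 is not a perfect cube.
  y = -1: RHS = -24 is not a perfect cube.
  y = 2: RHS = 183 is not a perfect cube.
  y = -2: RHS = -185 is not a perfect cube.
  y = 3: RHS = 620 is not a perfect cube.
  y = -3: RHS = -622 is not a perfect cube.
Continuing the search up to |y| = 35 finds no further solutions beyond those listed.
Collected solutions: (-1, 0).

Solutions (with |y| ≤ 35): (-1, 0).


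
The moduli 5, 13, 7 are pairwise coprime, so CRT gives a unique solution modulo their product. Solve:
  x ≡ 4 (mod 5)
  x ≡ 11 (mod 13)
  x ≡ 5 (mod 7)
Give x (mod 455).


Moduli 5, 13, 7 are pairwise coprime; by CRT there is a unique solution modulo M = 5 · 13 · 7 = 455.
Solve pairwise, accumulating the modulus:
  Start with x ≡ 4 (mod 5).
  Combine with x ≡ 11 (mod 13): since gcd(5, 13) = 1, we get a unique residue mod 65.
    Write x = 4 + 5·t and substitute into x ≡ 11 (mod 13): 5·t ≡ 11 − 4 = 7 (mod 13).
    The inverse of 5 mod 13 is 8 (since 5·8 = 40 = 3·13 + 1), so t ≡ 8·7 = 56 ≡ 4 (mod 13).
    Then x = 4 + 5·4 = 24, valid modulo lcm(5, 13) = 65: x ≡ 24 (mod 65).
  Combine with x ≡ 5 (mod 7): since gcd(65, 7) = 1, we get a unique residue mod 455.
    Write x = 24 + 65·t and substitute into x ≡ 5 (mod 7): 65·t ≡ 5 − 24 = -19 (mod 7).
    Reduce coefficients mod 7: 2·t ≡ 2 (mod 7).
    The inverse of 2 mod 7 is 4 (since 2·4 = 8 = 1·7 + 1), so t ≡ 4·2 = 8 ≡ 1 (mod 7).
    Then x = 24 + 65·1 = 89, valid modulo lcm(65, 7) = 455: x ≡ 89 (mod 455).
Verify: 89 mod 5 = 4 ✓, 89 mod 13 = 11 ✓, 89 mod 7 = 5 ✓.

x ≡ 89 (mod 455).


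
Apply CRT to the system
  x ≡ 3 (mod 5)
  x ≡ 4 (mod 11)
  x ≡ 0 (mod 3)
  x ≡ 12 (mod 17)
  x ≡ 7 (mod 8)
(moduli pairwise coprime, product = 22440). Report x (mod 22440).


Product of moduli M = 5 · 11 · 3 · 17 · 8 = 22440.
Merge one congruence at a time:
  Start: x ≡ 3 (mod 5).
  Combine with x ≡ 4 (mod 11); new modulus lcm = 55.
    Write x = 3 + 5·t and substitute into x ≡ 4 (mod 11): 5·t ≡ 4 − 3 = 1 (mod 11).
    The inverse of 5 mod 11 is 9 (since 5·9 = 45 = 4·11 + 1), so t ≡ 9·1 = 9 ≡ 9 (mod 11).
    Then x = 3 + 5·9 = 48, valid modulo lcm(5, 11) = 55: x ≡ 48 (mod 55).
  Combine with x ≡ 0 (mod 3); new modulus lcm = 165.
    Write x = 48 + 55·t and substitute into x ≡ 0 (mod 3): 55·t ≡ 0 − 48 = -48 (mod 3).
    Reduce coefficients mod 3: 1·t ≡ 0 (mod 3).
    So t ≡ 0 (mod 3).
    Then x = 48 + 55·0 = 48, valid modulo lcm(55, 3) = 165: x ≡ 48 (mod 165).
  Combine with x ≡ 12 (mod 17); new modulus lcm = 2805.
    Write x = 48 + 165·t and substitute into x ≡ 12 (mod 17): 165·t ≡ 12 − 48 = -36 (mod 17).
    Reduce coefficients mod 17: 12·t ≡ 15 (mod 17).
    The inverse of 12 mod 17 is 10 (since 12·10 = 120 = 7·17 + 1), so t ≡ 10·15 = 150 ≡ 14 (mod 17).
    Then x = 48 + 165·14 = 2358, valid modulo lcm(165, 17) = 2805: x ≡ 2358 (mod 2805).
  Combine with x ≡ 7 (mod 8); new modulus lcm = 22440.
    Write x = 2358 + 2805·t and substitute into x ≡ 7 (mod 8): 2805·t ≡ 7 − 2358 = -2351 (mod 8).
    Reduce coefficients mod 8: 5·t ≡ 1 (mod 8).
    The inverse of 5 mod 8 is 5 (since 5·5 = 25 = 3·8 + 1), so t ≡ 5·1 = 5 ≡ 5 (mod 8).
    Then x = 2358 + 2805·5 = 16383, valid modulo lcm(2805, 8) = 22440: x ≡ 16383 (mod 22440).
Verify against each original: 16383 mod 5 = 3, 16383 mod 11 = 4, 16383 mod 3 = 0, 16383 mod 17 = 12, 16383 mod 8 = 7.

x ≡ 16383 (mod 22440).


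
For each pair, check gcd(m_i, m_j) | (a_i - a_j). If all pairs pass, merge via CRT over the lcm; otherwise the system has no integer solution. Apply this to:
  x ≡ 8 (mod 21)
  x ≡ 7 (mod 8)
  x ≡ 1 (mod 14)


Moduli 21, 8, 14 are not pairwise coprime, so CRT works modulo lcm(m_i) when all pairwise compatibility conditions hold.
Pairwise compatibility: gcd(m_i, m_j) must divide a_i - a_j for every pair.
Merge one congruence at a time:
  Start: x ≡ 8 (mod 21).
  Combine with x ≡ 7 (mod 8): gcd(21, 8) = 1; 7 - 8 = -1, which IS divisible by 1, so compatible.
    Write x = 8 + 21·t and substitute into x ≡ 7 (mod 8): 21·t ≡ 7 − 8 = -1 (mod 8).
    Reduce coefficients mod 8: 5·t ≡ 7 (mod 8).
    The inverse of 5 mod 8 is 5 (since 5·5 = 25 = 3·8 + 1), so t ≡ 5·7 = 35 ≡ 3 (mod 8).
    Then x = 8 + 21·3 = 71, valid modulo lcm(21, 8) = 168: x ≡ 71 (mod 168).
  Combine with x ≡ 1 (mod 14): gcd(168, 14) = 14; 1 - 71 = -70, which IS divisible by 14, so compatible.
    Write x = 71 + 168·t and substitute into x ≡ 1 (mod 14): 168·t ≡ 1 − 71 = -70 (mod 14).
    Divide the congruence (and modulus) by g = 14: 12·t ≡ -5 (mod 1).
    Modulo 1 every t works; take t = 0.
    Then x = 71 + 168·0 = 71, valid modulo lcm(168, 14) = 168: x ≡ 71 (mod 168).
Verify: 71 mod 21 = 8, 71 mod 8 = 7, 71 mod 14 = 1.

x ≡ 71 (mod 168).


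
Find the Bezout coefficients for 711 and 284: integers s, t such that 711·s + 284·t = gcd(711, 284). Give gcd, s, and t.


Euclidean algorithm on (711, 284) — divide until remainder is 0:
  711 = 2 · 284 + 143
  284 = 1 · 143 + 141
  143 = 1 · 141 + 2
  141 = 70 · 2 + 1
  2 = 2 · 1 + 0
gcd(711, 284) = 1.
Track Bezout coefficients alongside the remainders: start with r₀ = 711 = a·1 + b·0 (s = 1, t = 0) and r₁ = 284 = a·0 + b·1 (s = 0, t = 1); each new remainder r_{k+1} = r_{k-1} − q_k·r_k inherits s_{k+1} = s_{k-1} − q_k·s_k, t_{k+1} = t_{k-1} − q_k·t_k, so r_k = a·s_k + b·t_k at every step:
  q = 2: r = 143, s = 1 − 2·0 = 1, t = 0 − 2·1 = -2  (check: 711·1 + 284·(-2) = 143)
  q = 1: r = 141, s = 0 − 1·1 = -1, t = 1 − 1·(-2) = 3  (check: 711·(-1) + 284·3 = 141)
  q = 1: r = 2, s = 1 − 1·(-1) = 2, t = -2 − 1·3 = -5  (check: 711·2 + 284·(-5) = 2)
  q = 70: r = 1, s = -1 − 70·2 = -141, t = 3 − 70·(-5) = 353  (check: 711·(-141) + 284·353 = 1)
The row with r = 1 (the gcd) gives the Bezout coefficients s = -141, t = 353.
Result: 711 · (-141) + 284 · (353) = 1.

gcd(711, 284) = 1; s = -141, t = 353 (check: 711·(-141) + 284·353 = 1).


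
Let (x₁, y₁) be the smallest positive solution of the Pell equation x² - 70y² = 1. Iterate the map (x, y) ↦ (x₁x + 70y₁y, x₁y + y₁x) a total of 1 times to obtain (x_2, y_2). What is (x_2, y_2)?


Step 1: Find the fundamental solution (x₁, y₁) of x² - 70y² = 1.
  Expand √70 as a continued fraction. a₀ = ⌊√70⌋ = 8; iterate m_{k+1} = d_k·a_k − m_k, d_{k+1} = (70 − m_{k+1}²)/d_k, a_{k+1} = ⌊(a₀ + m_{k+1})/d_{k+1}⌋ (starting m₀ = 0, d₀ = 1), with convergents p_k = a_k·p_{k-1} + p_{k-2}, q_k = a_k·q_{k-1} + q_{k-2} (p₋₁ = 1, q₋₁ = 0):
  k = 0: a₀ = 8; p₀/q₀ = 8/1; p₀² − 70·q₀² = 64 − 70 = -6.
  k = 1: m = 8, d = 6, a = ⌊(8 + 8)/6⌋ = 2; p/q = (2·8 + 1)/(2·1 + 0) = 17/2; p² − 70·q² = 289 − 280 = 9.
  k = 2: m = 4, d = 9, a = ⌊(8 + 4)/9⌋ = 1; p/q = (1·17 + 8)/(1·2 + 1) = 25/3; p² − 70·q² = 625 − 630 = -5.
  k = 3: m = 5, d = 5, a = ⌊(8 + 5)/5⌋ = 2; p/q = (2·25 + 17)/(2·3 + 2) = 67/8; p² − 70·q² = 4489 − 4480 = 9.
  k = 4: m = 5, d = 9, a = ⌊(8 + 5)/9⌋ = 1; p/q = (1·67 + 25)/(1·8 + 3) = 92/11; p² − 70·q² = 8464 − 8470 = -6.
  k = 5: m = 4, d = 6, a = ⌊(8 + 4)/6⌋ = 2; p/q = (2·92 + 67)/(2·11 + 8) = 251/30; p² − 70·q² = 63001 − 63000 = 1.
  The first convergent with p² − 70·q² = 1 gives the fundamental solution (x₁, y₁) = (251, 30).
Step 2: Apply the recurrence (x_{n+1}, y_{n+1}) = (x₁x_n + 70y₁y_n, x₁y_n + y₁x_n) repeatedly.
  From (x_1, y_1) = (251, 30): x_2 = 251·251 + 70·30·30 = 126001; y_2 = 251·30 + 30·251 = 15060.
Step 3: Verify x_2² - 70·y_2² = 15876252001 - 15876252000 = 1 (should be 1). ✓

(x_1, y_1) = (251, 30); (x_2, y_2) = (126001, 15060).


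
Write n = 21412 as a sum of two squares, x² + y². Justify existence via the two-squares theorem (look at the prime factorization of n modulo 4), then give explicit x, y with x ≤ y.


Step 1: Factor n = 21412 = 2^2 · 53 · 101.
Step 2: Check the mod-4 condition on each prime factor: 2 = 2 (special); 53 ≡ 1 (mod 4), exponent 1; 101 ≡ 1 (mod 4), exponent 1.
All primes ≡ 3 (mod 4) appear to even exponent (or don't appear), so by the two-squares theorem n IS expressible as a sum of two squares.
Step 3: Build a representation. Group n = k² · m with k = 2 and m = 53 · 101 = 5353 (a product of primes ≡ 1 (mod 4)); a representation of m scales to one of n via (k·x)² + (k·y)² = k²(x² + y²). Each prime p ≡ 1 (mod 4) is itself a sum of two squares; find a² by testing p − a² for a perfect square:
  53: 53 − 1² = 52, 53 − 2² = 49 = 7² ⇒ 53 = 2² + 7².
  101: 101 − 1² = 100 = 10² ⇒ 101 = 1² + 10².
  Combine using the Brahmagupta–Fibonacci identity (a² + b²)(c² + d²) = (ac − bd)² + (ad + bc)² = (ac + bd)² + (ad − bc)²:
  53 · 101 = 5353: from (2² + 7²)(1² + 10²), take (2·1 − 7·10, 2·10 + 7·1) = (2 − 70, 20 + 7) = (-68, 27); dropping signs (only squares matter) gives (68, 27); check 68² + 27² = 4624 + 729 = 5353 ✓.
  Scale by k = 2: (2·68, 2·27) = (136, 54).
Step 4: Order so x ≤ y and verify: 54² + 136² = 2916 + 18496 = 21412 = n. ✓

n = 21412 = 54² + 136² (one valid representation with x ≤ y).
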